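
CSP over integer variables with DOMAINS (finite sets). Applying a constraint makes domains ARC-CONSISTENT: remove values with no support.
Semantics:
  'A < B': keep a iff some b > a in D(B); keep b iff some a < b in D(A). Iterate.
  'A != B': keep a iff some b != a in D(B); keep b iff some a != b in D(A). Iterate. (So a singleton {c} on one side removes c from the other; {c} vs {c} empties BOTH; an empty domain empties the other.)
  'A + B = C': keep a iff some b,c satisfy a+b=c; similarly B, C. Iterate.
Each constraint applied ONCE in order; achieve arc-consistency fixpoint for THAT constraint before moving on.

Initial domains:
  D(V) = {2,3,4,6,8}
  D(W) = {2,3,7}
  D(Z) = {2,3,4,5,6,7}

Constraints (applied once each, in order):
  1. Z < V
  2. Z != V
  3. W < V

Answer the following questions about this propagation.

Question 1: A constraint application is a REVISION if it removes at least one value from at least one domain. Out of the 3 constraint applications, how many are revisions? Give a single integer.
Constraint 1 (Z < V) on D(Z)={2,3,4,5,6,7} D(V)={2,3,4,6,8}: V {2,3,4,6,8}->{3,4,6,8} => REVISION
Constraint 2 (Z != V) on D(Z)={2,3,4,5,6,7} D(V)={3,4,6,8}: no change => not a revision
Constraint 3 (W < V) on D(W)={2,3,7} D(V)={3,4,6,8}: no change => not a revision
Total revisions = 1

Answer: 1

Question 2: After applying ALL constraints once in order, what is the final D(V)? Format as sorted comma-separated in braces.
Answer: {3,4,6,8}

Derivation:
Constraint 1 (Z < V) on D(Z)={2,3,4,5,6,7} D(V)={2,3,4,6,8}: V {2,3,4,6,8}->{3,4,6,8}
Constraint 2 (Z != V) on D(Z)={2,3,4,5,6,7} D(V)={3,4,6,8}: no change
Constraint 3 (W < V) on D(W)={2,3,7} D(V)={3,4,6,8}: no change
So after all 3 constraints: D(V) = {3,4,6,8}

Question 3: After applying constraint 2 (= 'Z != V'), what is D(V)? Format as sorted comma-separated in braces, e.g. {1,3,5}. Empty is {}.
Constraint 1 (Z < V) on D(Z)={2,3,4,5,6,7} D(V)={2,3,4,6,8}: V {2,3,4,6,8}->{3,4,6,8}
Constraint 2 (Z != V) on D(Z)={2,3,4,5,6,7} D(V)={3,4,6,8}: no change
So after constraint 2: D(V) = {3,4,6,8}

Answer: {3,4,6,8}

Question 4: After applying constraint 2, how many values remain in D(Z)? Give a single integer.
Constraint 1 (Z < V) on D(Z)={2,3,4,5,6,7} D(V)={2,3,4,6,8}: V {2,3,4,6,8}->{3,4,6,8}
Constraint 2 (Z != V) on D(Z)={2,3,4,5,6,7} D(V)={3,4,6,8}: no change
So after constraint 2: D(Z)={2,3,4,5,6,7}, size = 6

Answer: 6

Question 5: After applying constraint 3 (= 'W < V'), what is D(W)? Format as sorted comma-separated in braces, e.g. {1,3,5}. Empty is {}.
Constraint 1 (Z < V) on D(Z)={2,3,4,5,6,7} D(V)={2,3,4,6,8}: V {2,3,4,6,8}->{3,4,6,8}
Constraint 2 (Z != V) on D(Z)={2,3,4,5,6,7} D(V)={3,4,6,8}: no change
Constraint 3 (W < V) on D(W)={2,3,7} D(V)={3,4,6,8}: no change
So after constraint 3: D(W) = {2,3,7}

Answer: {2,3,7}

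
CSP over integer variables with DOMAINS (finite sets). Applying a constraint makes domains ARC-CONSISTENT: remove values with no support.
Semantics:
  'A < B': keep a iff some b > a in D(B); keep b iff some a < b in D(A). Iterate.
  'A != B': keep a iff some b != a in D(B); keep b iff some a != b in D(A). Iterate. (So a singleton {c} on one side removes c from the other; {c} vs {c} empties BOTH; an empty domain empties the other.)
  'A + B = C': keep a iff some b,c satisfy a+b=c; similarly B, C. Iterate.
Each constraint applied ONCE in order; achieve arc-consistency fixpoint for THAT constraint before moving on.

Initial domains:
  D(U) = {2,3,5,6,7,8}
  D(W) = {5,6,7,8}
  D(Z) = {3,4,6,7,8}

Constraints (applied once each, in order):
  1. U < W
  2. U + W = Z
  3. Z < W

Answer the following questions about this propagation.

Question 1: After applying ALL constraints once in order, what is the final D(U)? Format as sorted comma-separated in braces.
Constraint 1 (U < W) on D(U)={2,3,5,6,7,8} D(W)={5,6,7,8}: U {2,3,5,6,7,8}->{2,3,5,6,7}
Constraint 2 (U + W = Z) on D(U)={2,3,5,6,7} D(W)={5,6,7,8} D(Z)={3,4,6,7,8}: U {2,3,5,6,7}->{2,3}; W {5,6,7,8}->{5,6}; Z {3,4,6,7,8}->{7,8}
Constraint 3 (Z < W) on D(Z)={7,8} D(W)={5,6}: Z {7,8}->{}; W {5,6}->{}
So after all 3 constraints: D(U) = {2,3}

Answer: {2,3}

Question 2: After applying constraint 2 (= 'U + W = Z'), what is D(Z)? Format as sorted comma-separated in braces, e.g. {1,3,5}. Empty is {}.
Answer: {7,8}

Derivation:
Constraint 1 (U < W) on D(U)={2,3,5,6,7,8} D(W)={5,6,7,8}: U {2,3,5,6,7,8}->{2,3,5,6,7}
Constraint 2 (U + W = Z) on D(U)={2,3,5,6,7} D(W)={5,6,7,8} D(Z)={3,4,6,7,8}: U {2,3,5,6,7}->{2,3}; W {5,6,7,8}->{5,6}; Z {3,4,6,7,8}->{7,8}
So after constraint 2: D(Z) = {7,8}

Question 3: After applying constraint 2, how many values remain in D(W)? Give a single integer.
Constraint 1 (U < W) on D(U)={2,3,5,6,7,8} D(W)={5,6,7,8}: U {2,3,5,6,7,8}->{2,3,5,6,7}
Constraint 2 (U + W = Z) on D(U)={2,3,5,6,7} D(W)={5,6,7,8} D(Z)={3,4,6,7,8}: U {2,3,5,6,7}->{2,3}; W {5,6,7,8}->{5,6}; Z {3,4,6,7,8}->{7,8}
So after constraint 2: D(W)={5,6}, size = 2

Answer: 2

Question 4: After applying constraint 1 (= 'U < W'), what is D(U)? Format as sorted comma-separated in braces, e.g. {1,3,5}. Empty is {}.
Answer: {2,3,5,6,7}

Derivation:
Constraint 1 (U < W) on D(U)={2,3,5,6,7,8} D(W)={5,6,7,8}: U {2,3,5,6,7,8}->{2,3,5,6,7}
So after constraint 1: D(U) = {2,3,5,6,7}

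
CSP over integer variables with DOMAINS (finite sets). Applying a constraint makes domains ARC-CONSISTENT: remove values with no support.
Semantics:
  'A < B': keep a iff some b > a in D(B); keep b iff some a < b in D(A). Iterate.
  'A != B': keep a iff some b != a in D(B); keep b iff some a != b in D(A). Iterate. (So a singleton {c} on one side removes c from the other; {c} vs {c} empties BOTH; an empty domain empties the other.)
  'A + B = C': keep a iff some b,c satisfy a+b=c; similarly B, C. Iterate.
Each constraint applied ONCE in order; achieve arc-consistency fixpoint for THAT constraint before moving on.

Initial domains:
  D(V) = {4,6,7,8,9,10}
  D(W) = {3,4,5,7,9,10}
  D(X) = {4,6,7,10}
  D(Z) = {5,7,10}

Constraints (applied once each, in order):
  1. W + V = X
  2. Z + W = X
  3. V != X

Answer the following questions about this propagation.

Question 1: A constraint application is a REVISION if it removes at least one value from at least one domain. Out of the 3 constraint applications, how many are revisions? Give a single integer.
Answer: 2

Derivation:
Constraint 1 (W + V = X) on D(W)={3,4,5,7,9,10} D(V)={4,6,7,8,9,10} D(X)={4,6,7,10}: W {3,4,5,7,9,10}->{3,4}; V {4,6,7,8,9,10}->{4,6,7}; X {4,6,7,10}->{7,10} => REVISION
Constraint 2 (Z + W = X) on D(Z)={5,7,10} D(W)={3,4} D(X)={7,10}: Z {5,7,10}->{7}; W {3,4}->{3}; X {7,10}->{10} => REVISION
Constraint 3 (V != X) on D(V)={4,6,7} D(X)={10}: no change => not a revision
Total revisions = 2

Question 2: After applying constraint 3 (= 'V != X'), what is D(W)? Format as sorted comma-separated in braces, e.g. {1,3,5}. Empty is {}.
Answer: {3}

Derivation:
Constraint 1 (W + V = X) on D(W)={3,4,5,7,9,10} D(V)={4,6,7,8,9,10} D(X)={4,6,7,10}: W {3,4,5,7,9,10}->{3,4}; V {4,6,7,8,9,10}->{4,6,7}; X {4,6,7,10}->{7,10}
Constraint 2 (Z + W = X) on D(Z)={5,7,10} D(W)={3,4} D(X)={7,10}: Z {5,7,10}->{7}; W {3,4}->{3}; X {7,10}->{10}
Constraint 3 (V != X) on D(V)={4,6,7} D(X)={10}: no change
So after constraint 3: D(W) = {3}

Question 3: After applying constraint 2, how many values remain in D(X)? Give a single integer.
Answer: 1

Derivation:
Constraint 1 (W + V = X) on D(W)={3,4,5,7,9,10} D(V)={4,6,7,8,9,10} D(X)={4,6,7,10}: W {3,4,5,7,9,10}->{3,4}; V {4,6,7,8,9,10}->{4,6,7}; X {4,6,7,10}->{7,10}
Constraint 2 (Z + W = X) on D(Z)={5,7,10} D(W)={3,4} D(X)={7,10}: Z {5,7,10}->{7}; W {3,4}->{3}; X {7,10}->{10}
So after constraint 2: D(X)={10}, size = 1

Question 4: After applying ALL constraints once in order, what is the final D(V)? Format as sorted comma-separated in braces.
Answer: {4,6,7}

Derivation:
Constraint 1 (W + V = X) on D(W)={3,4,5,7,9,10} D(V)={4,6,7,8,9,10} D(X)={4,6,7,10}: W {3,4,5,7,9,10}->{3,4}; V {4,6,7,8,9,10}->{4,6,7}; X {4,6,7,10}->{7,10}
Constraint 2 (Z + W = X) on D(Z)={5,7,10} D(W)={3,4} D(X)={7,10}: Z {5,7,10}->{7}; W {3,4}->{3}; X {7,10}->{10}
Constraint 3 (V != X) on D(V)={4,6,7} D(X)={10}: no change
So after all 3 constraints: D(V) = {4,6,7}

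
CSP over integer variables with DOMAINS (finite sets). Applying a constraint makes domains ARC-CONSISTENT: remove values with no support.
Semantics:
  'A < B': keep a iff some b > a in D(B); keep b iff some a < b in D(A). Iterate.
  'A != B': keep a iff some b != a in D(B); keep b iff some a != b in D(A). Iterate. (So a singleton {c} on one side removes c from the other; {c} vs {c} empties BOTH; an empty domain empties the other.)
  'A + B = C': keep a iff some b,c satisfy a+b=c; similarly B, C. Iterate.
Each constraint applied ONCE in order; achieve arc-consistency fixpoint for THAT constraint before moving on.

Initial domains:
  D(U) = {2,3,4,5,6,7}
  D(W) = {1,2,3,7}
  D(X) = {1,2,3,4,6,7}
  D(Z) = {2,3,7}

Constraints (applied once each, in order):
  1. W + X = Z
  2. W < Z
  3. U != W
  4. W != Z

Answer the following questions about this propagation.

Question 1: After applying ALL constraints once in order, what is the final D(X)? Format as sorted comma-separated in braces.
Constraint 1 (W + X = Z) on D(W)={1,2,3,7} D(X)={1,2,3,4,6,7} D(Z)={2,3,7}: W {1,2,3,7}->{1,2,3}; X {1,2,3,4,6,7}->{1,2,4,6}
Constraint 2 (W < Z) on D(W)={1,2,3} D(Z)={2,3,7}: no change
Constraint 3 (U != W) on D(U)={2,3,4,5,6,7} D(W)={1,2,3}: no change
Constraint 4 (W != Z) on D(W)={1,2,3} D(Z)={2,3,7}: no change
So after all 4 constraints: D(X) = {1,2,4,6}

Answer: {1,2,4,6}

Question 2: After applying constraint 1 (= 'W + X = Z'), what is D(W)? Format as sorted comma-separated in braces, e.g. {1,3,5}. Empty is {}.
Constraint 1 (W + X = Z) on D(W)={1,2,3,7} D(X)={1,2,3,4,6,7} D(Z)={2,3,7}: W {1,2,3,7}->{1,2,3}; X {1,2,3,4,6,7}->{1,2,4,6}
So after constraint 1: D(W) = {1,2,3}

Answer: {1,2,3}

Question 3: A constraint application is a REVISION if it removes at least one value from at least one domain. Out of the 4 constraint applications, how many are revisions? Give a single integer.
Answer: 1

Derivation:
Constraint 1 (W + X = Z) on D(W)={1,2,3,7} D(X)={1,2,3,4,6,7} D(Z)={2,3,7}: W {1,2,3,7}->{1,2,3}; X {1,2,3,4,6,7}->{1,2,4,6} => REVISION
Constraint 2 (W < Z) on D(W)={1,2,3} D(Z)={2,3,7}: no change => not a revision
Constraint 3 (U != W) on D(U)={2,3,4,5,6,7} D(W)={1,2,3}: no change => not a revision
Constraint 4 (W != Z) on D(W)={1,2,3} D(Z)={2,3,7}: no change => not a revision
Total revisions = 1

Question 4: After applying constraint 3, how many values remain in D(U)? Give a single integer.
Answer: 6

Derivation:
Constraint 1 (W + X = Z) on D(W)={1,2,3,7} D(X)={1,2,3,4,6,7} D(Z)={2,3,7}: W {1,2,3,7}->{1,2,3}; X {1,2,3,4,6,7}->{1,2,4,6}
Constraint 2 (W < Z) on D(W)={1,2,3} D(Z)={2,3,7}: no change
Constraint 3 (U != W) on D(U)={2,3,4,5,6,7} D(W)={1,2,3}: no change
So after constraint 3: D(U)={2,3,4,5,6,7}, size = 6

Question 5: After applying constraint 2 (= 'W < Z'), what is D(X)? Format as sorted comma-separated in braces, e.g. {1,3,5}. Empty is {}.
Answer: {1,2,4,6}

Derivation:
Constraint 1 (W + X = Z) on D(W)={1,2,3,7} D(X)={1,2,3,4,6,7} D(Z)={2,3,7}: W {1,2,3,7}->{1,2,3}; X {1,2,3,4,6,7}->{1,2,4,6}
Constraint 2 (W < Z) on D(W)={1,2,3} D(Z)={2,3,7}: no change
So after constraint 2: D(X) = {1,2,4,6}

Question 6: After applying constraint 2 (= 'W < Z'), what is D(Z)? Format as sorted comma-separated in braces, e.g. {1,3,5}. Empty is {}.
Answer: {2,3,7}

Derivation:
Constraint 1 (W + X = Z) on D(W)={1,2,3,7} D(X)={1,2,3,4,6,7} D(Z)={2,3,7}: W {1,2,3,7}->{1,2,3}; X {1,2,3,4,6,7}->{1,2,4,6}
Constraint 2 (W < Z) on D(W)={1,2,3} D(Z)={2,3,7}: no change
So after constraint 2: D(Z) = {2,3,7}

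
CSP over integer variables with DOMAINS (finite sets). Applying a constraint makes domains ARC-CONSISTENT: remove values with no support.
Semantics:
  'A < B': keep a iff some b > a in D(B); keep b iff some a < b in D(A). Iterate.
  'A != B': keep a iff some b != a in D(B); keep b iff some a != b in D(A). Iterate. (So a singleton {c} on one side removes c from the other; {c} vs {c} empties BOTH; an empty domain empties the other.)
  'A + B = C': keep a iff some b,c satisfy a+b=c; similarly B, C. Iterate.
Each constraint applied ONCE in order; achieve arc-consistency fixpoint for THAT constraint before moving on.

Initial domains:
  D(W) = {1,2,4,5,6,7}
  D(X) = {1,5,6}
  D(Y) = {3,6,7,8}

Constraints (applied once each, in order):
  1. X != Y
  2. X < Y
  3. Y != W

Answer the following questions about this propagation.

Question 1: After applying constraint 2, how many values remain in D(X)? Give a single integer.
Answer: 3

Derivation:
Constraint 1 (X != Y) on D(X)={1,5,6} D(Y)={3,6,7,8}: no change
Constraint 2 (X < Y) on D(X)={1,5,6} D(Y)={3,6,7,8}: no change
So after constraint 2: D(X)={1,5,6}, size = 3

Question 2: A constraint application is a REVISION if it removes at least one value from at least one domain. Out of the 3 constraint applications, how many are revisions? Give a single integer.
Answer: 0

Derivation:
Constraint 1 (X != Y) on D(X)={1,5,6} D(Y)={3,6,7,8}: no change => not a revision
Constraint 2 (X < Y) on D(X)={1,5,6} D(Y)={3,6,7,8}: no change => not a revision
Constraint 3 (Y != W) on D(Y)={3,6,7,8} D(W)={1,2,4,5,6,7}: no change => not a revision
Total revisions = 0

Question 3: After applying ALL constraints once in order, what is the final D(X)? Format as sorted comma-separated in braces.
Answer: {1,5,6}

Derivation:
Constraint 1 (X != Y) on D(X)={1,5,6} D(Y)={3,6,7,8}: no change
Constraint 2 (X < Y) on D(X)={1,5,6} D(Y)={3,6,7,8}: no change
Constraint 3 (Y != W) on D(Y)={3,6,7,8} D(W)={1,2,4,5,6,7}: no change
So after all 3 constraints: D(X) = {1,5,6}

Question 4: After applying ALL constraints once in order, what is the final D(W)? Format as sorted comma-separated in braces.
Constraint 1 (X != Y) on D(X)={1,5,6} D(Y)={3,6,7,8}: no change
Constraint 2 (X < Y) on D(X)={1,5,6} D(Y)={3,6,7,8}: no change
Constraint 3 (Y != W) on D(Y)={3,6,7,8} D(W)={1,2,4,5,6,7}: no change
So after all 3 constraints: D(W) = {1,2,4,5,6,7}

Answer: {1,2,4,5,6,7}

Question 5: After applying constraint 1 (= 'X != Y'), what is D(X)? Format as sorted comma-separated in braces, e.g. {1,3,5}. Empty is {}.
Constraint 1 (X != Y) on D(X)={1,5,6} D(Y)={3,6,7,8}: no change
So after constraint 1: D(X) = {1,5,6}

Answer: {1,5,6}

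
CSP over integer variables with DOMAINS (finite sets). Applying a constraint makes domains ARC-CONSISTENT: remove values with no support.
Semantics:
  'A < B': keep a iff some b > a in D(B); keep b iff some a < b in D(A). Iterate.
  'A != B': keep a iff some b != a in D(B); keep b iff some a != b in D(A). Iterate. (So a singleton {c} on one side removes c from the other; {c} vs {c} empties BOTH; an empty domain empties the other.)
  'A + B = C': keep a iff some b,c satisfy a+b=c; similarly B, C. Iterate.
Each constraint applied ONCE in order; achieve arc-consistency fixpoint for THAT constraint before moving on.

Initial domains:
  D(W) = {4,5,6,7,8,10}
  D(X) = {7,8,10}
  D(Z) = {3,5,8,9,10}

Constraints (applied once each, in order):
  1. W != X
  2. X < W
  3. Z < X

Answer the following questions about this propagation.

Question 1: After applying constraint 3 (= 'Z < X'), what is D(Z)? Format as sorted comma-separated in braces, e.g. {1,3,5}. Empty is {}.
Constraint 1 (W != X) on D(W)={4,5,6,7,8,10} D(X)={7,8,10}: no change
Constraint 2 (X < W) on D(X)={7,8,10} D(W)={4,5,6,7,8,10}: X {7,8,10}->{7,8}; W {4,5,6,7,8,10}->{8,10}
Constraint 3 (Z < X) on D(Z)={3,5,8,9,10} D(X)={7,8}: Z {3,5,8,9,10}->{3,5}
So after constraint 3: D(Z) = {3,5}

Answer: {3,5}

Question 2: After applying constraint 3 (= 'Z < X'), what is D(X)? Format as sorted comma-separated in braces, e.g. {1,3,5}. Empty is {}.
Answer: {7,8}

Derivation:
Constraint 1 (W != X) on D(W)={4,5,6,7,8,10} D(X)={7,8,10}: no change
Constraint 2 (X < W) on D(X)={7,8,10} D(W)={4,5,6,7,8,10}: X {7,8,10}->{7,8}; W {4,5,6,7,8,10}->{8,10}
Constraint 3 (Z < X) on D(Z)={3,5,8,9,10} D(X)={7,8}: Z {3,5,8,9,10}->{3,5}
So after constraint 3: D(X) = {7,8}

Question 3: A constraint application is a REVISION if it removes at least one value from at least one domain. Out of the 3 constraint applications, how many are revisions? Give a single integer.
Constraint 1 (W != X) on D(W)={4,5,6,7,8,10} D(X)={7,8,10}: no change => not a revision
Constraint 2 (X < W) on D(X)={7,8,10} D(W)={4,5,6,7,8,10}: X {7,8,10}->{7,8}; W {4,5,6,7,8,10}->{8,10} => REVISION
Constraint 3 (Z < X) on D(Z)={3,5,8,9,10} D(X)={7,8}: Z {3,5,8,9,10}->{3,5} => REVISION
Total revisions = 2

Answer: 2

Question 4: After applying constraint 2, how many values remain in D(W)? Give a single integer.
Answer: 2

Derivation:
Constraint 1 (W != X) on D(W)={4,5,6,7,8,10} D(X)={7,8,10}: no change
Constraint 2 (X < W) on D(X)={7,8,10} D(W)={4,5,6,7,8,10}: X {7,8,10}->{7,8}; W {4,5,6,7,8,10}->{8,10}
So after constraint 2: D(W)={8,10}, size = 2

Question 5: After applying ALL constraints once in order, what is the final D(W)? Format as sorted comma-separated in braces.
Constraint 1 (W != X) on D(W)={4,5,6,7,8,10} D(X)={7,8,10}: no change
Constraint 2 (X < W) on D(X)={7,8,10} D(W)={4,5,6,7,8,10}: X {7,8,10}->{7,8}; W {4,5,6,7,8,10}->{8,10}
Constraint 3 (Z < X) on D(Z)={3,5,8,9,10} D(X)={7,8}: Z {3,5,8,9,10}->{3,5}
So after all 3 constraints: D(W) = {8,10}

Answer: {8,10}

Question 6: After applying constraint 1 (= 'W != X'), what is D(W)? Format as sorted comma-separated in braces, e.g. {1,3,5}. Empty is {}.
Answer: {4,5,6,7,8,10}

Derivation:
Constraint 1 (W != X) on D(W)={4,5,6,7,8,10} D(X)={7,8,10}: no change
So after constraint 1: D(W) = {4,5,6,7,8,10}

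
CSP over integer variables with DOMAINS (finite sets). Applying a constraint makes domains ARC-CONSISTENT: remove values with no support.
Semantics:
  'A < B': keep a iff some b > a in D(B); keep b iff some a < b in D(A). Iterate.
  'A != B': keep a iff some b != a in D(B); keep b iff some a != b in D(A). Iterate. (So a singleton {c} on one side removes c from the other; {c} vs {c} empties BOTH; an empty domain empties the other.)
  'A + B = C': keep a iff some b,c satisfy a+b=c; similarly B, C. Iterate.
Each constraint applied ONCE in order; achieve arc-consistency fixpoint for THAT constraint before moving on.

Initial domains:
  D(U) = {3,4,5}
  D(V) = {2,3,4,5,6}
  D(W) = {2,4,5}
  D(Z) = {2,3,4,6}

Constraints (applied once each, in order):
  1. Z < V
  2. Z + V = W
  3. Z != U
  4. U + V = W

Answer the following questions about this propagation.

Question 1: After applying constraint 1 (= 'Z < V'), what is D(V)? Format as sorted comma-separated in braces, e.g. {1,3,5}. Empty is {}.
Constraint 1 (Z < V) on D(Z)={2,3,4,6} D(V)={2,3,4,5,6}: Z {2,3,4,6}->{2,3,4}; V {2,3,4,5,6}->{3,4,5,6}
So after constraint 1: D(V) = {3,4,5,6}

Answer: {3,4,5,6}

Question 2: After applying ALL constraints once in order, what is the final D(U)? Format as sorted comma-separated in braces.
Constraint 1 (Z < V) on D(Z)={2,3,4,6} D(V)={2,3,4,5,6}: Z {2,3,4,6}->{2,3,4}; V {2,3,4,5,6}->{3,4,5,6}
Constraint 2 (Z + V = W) on D(Z)={2,3,4} D(V)={3,4,5,6} D(W)={2,4,5}: Z {2,3,4}->{2}; V {3,4,5,6}->{3}; W {2,4,5}->{5}
Constraint 3 (Z != U) on D(Z)={2} D(U)={3,4,5}: no change
Constraint 4 (U + V = W) on D(U)={3,4,5} D(V)={3} D(W)={5}: U {3,4,5}->{}; V {3}->{}; W {5}->{}
So after all 4 constraints: D(U) = {}

Answer: {}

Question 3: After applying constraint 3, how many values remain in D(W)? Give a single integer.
Answer: 1

Derivation:
Constraint 1 (Z < V) on D(Z)={2,3,4,6} D(V)={2,3,4,5,6}: Z {2,3,4,6}->{2,3,4}; V {2,3,4,5,6}->{3,4,5,6}
Constraint 2 (Z + V = W) on D(Z)={2,3,4} D(V)={3,4,5,6} D(W)={2,4,5}: Z {2,3,4}->{2}; V {3,4,5,6}->{3}; W {2,4,5}->{5}
Constraint 3 (Z != U) on D(Z)={2} D(U)={3,4,5}: no change
So after constraint 3: D(W)={5}, size = 1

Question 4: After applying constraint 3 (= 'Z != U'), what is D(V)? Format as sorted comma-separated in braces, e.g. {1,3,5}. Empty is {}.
Answer: {3}

Derivation:
Constraint 1 (Z < V) on D(Z)={2,3,4,6} D(V)={2,3,4,5,6}: Z {2,3,4,6}->{2,3,4}; V {2,3,4,5,6}->{3,4,5,6}
Constraint 2 (Z + V = W) on D(Z)={2,3,4} D(V)={3,4,5,6} D(W)={2,4,5}: Z {2,3,4}->{2}; V {3,4,5,6}->{3}; W {2,4,5}->{5}
Constraint 3 (Z != U) on D(Z)={2} D(U)={3,4,5}: no change
So after constraint 3: D(V) = {3}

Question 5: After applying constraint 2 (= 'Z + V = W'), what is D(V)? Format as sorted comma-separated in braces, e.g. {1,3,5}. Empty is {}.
Constraint 1 (Z < V) on D(Z)={2,3,4,6} D(V)={2,3,4,5,6}: Z {2,3,4,6}->{2,3,4}; V {2,3,4,5,6}->{3,4,5,6}
Constraint 2 (Z + V = W) on D(Z)={2,3,4} D(V)={3,4,5,6} D(W)={2,4,5}: Z {2,3,4}->{2}; V {3,4,5,6}->{3}; W {2,4,5}->{5}
So after constraint 2: D(V) = {3}

Answer: {3}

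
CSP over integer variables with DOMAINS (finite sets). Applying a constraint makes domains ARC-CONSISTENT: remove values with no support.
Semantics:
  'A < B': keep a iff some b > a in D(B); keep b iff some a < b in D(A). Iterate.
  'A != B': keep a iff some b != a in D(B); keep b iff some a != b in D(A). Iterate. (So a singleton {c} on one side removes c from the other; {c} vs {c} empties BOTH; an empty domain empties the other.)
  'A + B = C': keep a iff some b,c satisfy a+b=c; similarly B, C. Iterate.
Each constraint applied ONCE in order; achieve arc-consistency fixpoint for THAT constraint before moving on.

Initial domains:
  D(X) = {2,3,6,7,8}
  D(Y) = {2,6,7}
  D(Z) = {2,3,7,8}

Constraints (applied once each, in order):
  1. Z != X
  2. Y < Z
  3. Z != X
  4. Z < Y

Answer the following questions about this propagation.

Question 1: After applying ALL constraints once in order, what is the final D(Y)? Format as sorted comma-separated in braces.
Answer: {6,7}

Derivation:
Constraint 1 (Z != X) on D(Z)={2,3,7,8} D(X)={2,3,6,7,8}: no change
Constraint 2 (Y < Z) on D(Y)={2,6,7} D(Z)={2,3,7,8}: Z {2,3,7,8}->{3,7,8}
Constraint 3 (Z != X) on D(Z)={3,7,8} D(X)={2,3,6,7,8}: no change
Constraint 4 (Z < Y) on D(Z)={3,7,8} D(Y)={2,6,7}: Z {3,7,8}->{3}; Y {2,6,7}->{6,7}
So after all 4 constraints: D(Y) = {6,7}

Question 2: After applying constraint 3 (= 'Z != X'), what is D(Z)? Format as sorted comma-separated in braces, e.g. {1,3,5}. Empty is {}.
Answer: {3,7,8}

Derivation:
Constraint 1 (Z != X) on D(Z)={2,3,7,8} D(X)={2,3,6,7,8}: no change
Constraint 2 (Y < Z) on D(Y)={2,6,7} D(Z)={2,3,7,8}: Z {2,3,7,8}->{3,7,8}
Constraint 3 (Z != X) on D(Z)={3,7,8} D(X)={2,3,6,7,8}: no change
So after constraint 3: D(Z) = {3,7,8}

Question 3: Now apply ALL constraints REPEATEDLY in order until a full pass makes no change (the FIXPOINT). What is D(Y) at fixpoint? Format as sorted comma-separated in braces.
pass 0 (initial): D(Y)={2,6,7}
pass 1: Y {2,6,7}->{6,7}; Z {2,3,7,8}->{3}
pass 2: X {2,3,6,7,8}->{}; Y {6,7}->{}; Z {3}->{}
pass 3: no change
Fixpoint after 3 passes: D(Y) = {}

Answer: {}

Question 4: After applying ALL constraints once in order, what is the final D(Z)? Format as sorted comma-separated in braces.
Constraint 1 (Z != X) on D(Z)={2,3,7,8} D(X)={2,3,6,7,8}: no change
Constraint 2 (Y < Z) on D(Y)={2,6,7} D(Z)={2,3,7,8}: Z {2,3,7,8}->{3,7,8}
Constraint 3 (Z != X) on D(Z)={3,7,8} D(X)={2,3,6,7,8}: no change
Constraint 4 (Z < Y) on D(Z)={3,7,8} D(Y)={2,6,7}: Z {3,7,8}->{3}; Y {2,6,7}->{6,7}
So after all 4 constraints: D(Z) = {3}

Answer: {3}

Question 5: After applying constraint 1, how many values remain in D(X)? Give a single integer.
Answer: 5

Derivation:
Constraint 1 (Z != X) on D(Z)={2,3,7,8} D(X)={2,3,6,7,8}: no change
So after constraint 1: D(X)={2,3,6,7,8}, size = 5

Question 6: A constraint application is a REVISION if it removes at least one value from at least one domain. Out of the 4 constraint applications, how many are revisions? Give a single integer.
Constraint 1 (Z != X) on D(Z)={2,3,7,8} D(X)={2,3,6,7,8}: no change => not a revision
Constraint 2 (Y < Z) on D(Y)={2,6,7} D(Z)={2,3,7,8}: Z {2,3,7,8}->{3,7,8} => REVISION
Constraint 3 (Z != X) on D(Z)={3,7,8} D(X)={2,3,6,7,8}: no change => not a revision
Constraint 4 (Z < Y) on D(Z)={3,7,8} D(Y)={2,6,7}: Z {3,7,8}->{3}; Y {2,6,7}->{6,7} => REVISION
Total revisions = 2

Answer: 2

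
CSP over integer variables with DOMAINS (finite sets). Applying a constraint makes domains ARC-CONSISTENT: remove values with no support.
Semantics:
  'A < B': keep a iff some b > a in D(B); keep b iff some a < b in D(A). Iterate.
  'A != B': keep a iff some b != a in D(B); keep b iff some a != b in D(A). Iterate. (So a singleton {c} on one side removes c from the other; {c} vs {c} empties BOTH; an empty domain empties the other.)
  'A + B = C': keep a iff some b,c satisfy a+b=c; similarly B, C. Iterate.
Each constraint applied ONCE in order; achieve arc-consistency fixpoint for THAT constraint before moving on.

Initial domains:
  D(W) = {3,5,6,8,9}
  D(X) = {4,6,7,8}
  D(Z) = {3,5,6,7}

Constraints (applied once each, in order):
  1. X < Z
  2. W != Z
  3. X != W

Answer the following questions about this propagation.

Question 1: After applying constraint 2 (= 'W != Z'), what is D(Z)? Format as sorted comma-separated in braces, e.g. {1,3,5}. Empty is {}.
Answer: {5,6,7}

Derivation:
Constraint 1 (X < Z) on D(X)={4,6,7,8} D(Z)={3,5,6,7}: X {4,6,7,8}->{4,6}; Z {3,5,6,7}->{5,6,7}
Constraint 2 (W != Z) on D(W)={3,5,6,8,9} D(Z)={5,6,7}: no change
So after constraint 2: D(Z) = {5,6,7}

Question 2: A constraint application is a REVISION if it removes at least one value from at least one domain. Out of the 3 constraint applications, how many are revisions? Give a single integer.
Constraint 1 (X < Z) on D(X)={4,6,7,8} D(Z)={3,5,6,7}: X {4,6,7,8}->{4,6}; Z {3,5,6,7}->{5,6,7} => REVISION
Constraint 2 (W != Z) on D(W)={3,5,6,8,9} D(Z)={5,6,7}: no change => not a revision
Constraint 3 (X != W) on D(X)={4,6} D(W)={3,5,6,8,9}: no change => not a revision
Total revisions = 1

Answer: 1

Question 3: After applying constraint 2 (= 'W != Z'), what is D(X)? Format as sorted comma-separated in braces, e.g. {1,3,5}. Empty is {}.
Constraint 1 (X < Z) on D(X)={4,6,7,8} D(Z)={3,5,6,7}: X {4,6,7,8}->{4,6}; Z {3,5,6,7}->{5,6,7}
Constraint 2 (W != Z) on D(W)={3,5,6,8,9} D(Z)={5,6,7}: no change
So after constraint 2: D(X) = {4,6}

Answer: {4,6}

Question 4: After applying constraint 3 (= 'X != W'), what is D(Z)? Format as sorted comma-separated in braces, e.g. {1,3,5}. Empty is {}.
Answer: {5,6,7}

Derivation:
Constraint 1 (X < Z) on D(X)={4,6,7,8} D(Z)={3,5,6,7}: X {4,6,7,8}->{4,6}; Z {3,5,6,7}->{5,6,7}
Constraint 2 (W != Z) on D(W)={3,5,6,8,9} D(Z)={5,6,7}: no change
Constraint 3 (X != W) on D(X)={4,6} D(W)={3,5,6,8,9}: no change
So after constraint 3: D(Z) = {5,6,7}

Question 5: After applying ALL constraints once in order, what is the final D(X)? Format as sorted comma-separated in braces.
Answer: {4,6}

Derivation:
Constraint 1 (X < Z) on D(X)={4,6,7,8} D(Z)={3,5,6,7}: X {4,6,7,8}->{4,6}; Z {3,5,6,7}->{5,6,7}
Constraint 2 (W != Z) on D(W)={3,5,6,8,9} D(Z)={5,6,7}: no change
Constraint 3 (X != W) on D(X)={4,6} D(W)={3,5,6,8,9}: no change
So after all 3 constraints: D(X) = {4,6}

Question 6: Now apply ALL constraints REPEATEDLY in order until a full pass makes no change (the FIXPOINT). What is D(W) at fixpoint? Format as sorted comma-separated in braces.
pass 0 (initial): D(W)={3,5,6,8,9}
pass 1: X {4,6,7,8}->{4,6}; Z {3,5,6,7}->{5,6,7}
pass 2: no change
Fixpoint after 2 passes: D(W) = {3,5,6,8,9}

Answer: {3,5,6,8,9}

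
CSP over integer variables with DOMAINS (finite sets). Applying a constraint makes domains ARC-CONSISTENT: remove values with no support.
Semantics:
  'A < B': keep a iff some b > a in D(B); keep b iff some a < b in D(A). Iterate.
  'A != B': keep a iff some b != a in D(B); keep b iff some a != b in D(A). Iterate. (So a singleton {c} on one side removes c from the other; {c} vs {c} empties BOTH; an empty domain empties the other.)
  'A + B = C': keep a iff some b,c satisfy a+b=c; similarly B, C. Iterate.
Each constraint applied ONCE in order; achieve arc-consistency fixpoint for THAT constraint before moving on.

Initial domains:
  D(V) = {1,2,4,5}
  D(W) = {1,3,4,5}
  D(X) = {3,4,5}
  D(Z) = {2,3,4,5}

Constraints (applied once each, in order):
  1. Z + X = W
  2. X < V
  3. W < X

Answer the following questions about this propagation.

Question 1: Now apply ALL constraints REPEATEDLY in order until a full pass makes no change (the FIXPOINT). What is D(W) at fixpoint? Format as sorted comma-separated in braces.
pass 0 (initial): D(W)={1,3,4,5}
pass 1: V {1,2,4,5}->{4,5}; W {1,3,4,5}->{}; X {3,4,5}->{}; Z {2,3,4,5}->{2}
pass 2: V {4,5}->{}; Z {2}->{}
pass 3: no change
Fixpoint after 3 passes: D(W) = {}

Answer: {}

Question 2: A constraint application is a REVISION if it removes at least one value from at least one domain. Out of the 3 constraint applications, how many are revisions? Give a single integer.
Answer: 3

Derivation:
Constraint 1 (Z + X = W) on D(Z)={2,3,4,5} D(X)={3,4,5} D(W)={1,3,4,5}: Z {2,3,4,5}->{2}; X {3,4,5}->{3}; W {1,3,4,5}->{5} => REVISION
Constraint 2 (X < V) on D(X)={3} D(V)={1,2,4,5}: V {1,2,4,5}->{4,5} => REVISION
Constraint 3 (W < X) on D(W)={5} D(X)={3}: W {5}->{}; X {3}->{} => REVISION
Total revisions = 3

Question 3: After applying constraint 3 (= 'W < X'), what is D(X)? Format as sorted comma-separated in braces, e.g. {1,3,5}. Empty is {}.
Answer: {}

Derivation:
Constraint 1 (Z + X = W) on D(Z)={2,3,4,5} D(X)={3,4,5} D(W)={1,3,4,5}: Z {2,3,4,5}->{2}; X {3,4,5}->{3}; W {1,3,4,5}->{5}
Constraint 2 (X < V) on D(X)={3} D(V)={1,2,4,5}: V {1,2,4,5}->{4,5}
Constraint 3 (W < X) on D(W)={5} D(X)={3}: W {5}->{}; X {3}->{}
So after constraint 3: D(X) = {}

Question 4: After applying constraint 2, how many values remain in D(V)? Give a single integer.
Constraint 1 (Z + X = W) on D(Z)={2,3,4,5} D(X)={3,4,5} D(W)={1,3,4,5}: Z {2,3,4,5}->{2}; X {3,4,5}->{3}; W {1,3,4,5}->{5}
Constraint 2 (X < V) on D(X)={3} D(V)={1,2,4,5}: V {1,2,4,5}->{4,5}
So after constraint 2: D(V)={4,5}, size = 2

Answer: 2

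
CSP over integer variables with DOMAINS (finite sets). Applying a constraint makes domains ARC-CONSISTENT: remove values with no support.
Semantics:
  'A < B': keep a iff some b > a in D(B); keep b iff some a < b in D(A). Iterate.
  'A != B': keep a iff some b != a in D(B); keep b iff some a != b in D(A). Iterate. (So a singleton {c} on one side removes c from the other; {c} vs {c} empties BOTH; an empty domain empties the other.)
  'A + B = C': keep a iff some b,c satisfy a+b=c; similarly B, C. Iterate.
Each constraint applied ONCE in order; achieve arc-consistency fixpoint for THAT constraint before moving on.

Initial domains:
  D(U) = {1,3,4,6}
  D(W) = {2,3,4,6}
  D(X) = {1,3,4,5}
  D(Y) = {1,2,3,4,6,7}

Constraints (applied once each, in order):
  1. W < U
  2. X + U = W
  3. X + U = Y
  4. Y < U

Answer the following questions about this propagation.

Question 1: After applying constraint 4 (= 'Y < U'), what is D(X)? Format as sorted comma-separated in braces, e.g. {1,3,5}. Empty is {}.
Answer: {1}

Derivation:
Constraint 1 (W < U) on D(W)={2,3,4,6} D(U)={1,3,4,6}: W {2,3,4,6}->{2,3,4}; U {1,3,4,6}->{3,4,6}
Constraint 2 (X + U = W) on D(X)={1,3,4,5} D(U)={3,4,6} D(W)={2,3,4}: X {1,3,4,5}->{1}; U {3,4,6}->{3}; W {2,3,4}->{4}
Constraint 3 (X + U = Y) on D(X)={1} D(U)={3} D(Y)={1,2,3,4,6,7}: Y {1,2,3,4,6,7}->{4}
Constraint 4 (Y < U) on D(Y)={4} D(U)={3}: Y {4}->{}; U {3}->{}
So after constraint 4: D(X) = {1}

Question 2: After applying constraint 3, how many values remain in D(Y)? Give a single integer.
Constraint 1 (W < U) on D(W)={2,3,4,6} D(U)={1,3,4,6}: W {2,3,4,6}->{2,3,4}; U {1,3,4,6}->{3,4,6}
Constraint 2 (X + U = W) on D(X)={1,3,4,5} D(U)={3,4,6} D(W)={2,3,4}: X {1,3,4,5}->{1}; U {3,4,6}->{3}; W {2,3,4}->{4}
Constraint 3 (X + U = Y) on D(X)={1} D(U)={3} D(Y)={1,2,3,4,6,7}: Y {1,2,3,4,6,7}->{4}
So after constraint 3: D(Y)={4}, size = 1

Answer: 1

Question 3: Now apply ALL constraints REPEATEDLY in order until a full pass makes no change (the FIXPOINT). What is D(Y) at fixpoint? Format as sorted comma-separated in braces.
pass 0 (initial): D(Y)={1,2,3,4,6,7}
pass 1: U {1,3,4,6}->{}; W {2,3,4,6}->{4}; X {1,3,4,5}->{1}; Y {1,2,3,4,6,7}->{}
pass 2: W {4}->{}; X {1}->{}
pass 3: no change
Fixpoint after 3 passes: D(Y) = {}

Answer: {}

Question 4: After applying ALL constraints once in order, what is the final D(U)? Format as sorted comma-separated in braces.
Constraint 1 (W < U) on D(W)={2,3,4,6} D(U)={1,3,4,6}: W {2,3,4,6}->{2,3,4}; U {1,3,4,6}->{3,4,6}
Constraint 2 (X + U = W) on D(X)={1,3,4,5} D(U)={3,4,6} D(W)={2,3,4}: X {1,3,4,5}->{1}; U {3,4,6}->{3}; W {2,3,4}->{4}
Constraint 3 (X + U = Y) on D(X)={1} D(U)={3} D(Y)={1,2,3,4,6,7}: Y {1,2,3,4,6,7}->{4}
Constraint 4 (Y < U) on D(Y)={4} D(U)={3}: Y {4}->{}; U {3}->{}
So after all 4 constraints: D(U) = {}

Answer: {}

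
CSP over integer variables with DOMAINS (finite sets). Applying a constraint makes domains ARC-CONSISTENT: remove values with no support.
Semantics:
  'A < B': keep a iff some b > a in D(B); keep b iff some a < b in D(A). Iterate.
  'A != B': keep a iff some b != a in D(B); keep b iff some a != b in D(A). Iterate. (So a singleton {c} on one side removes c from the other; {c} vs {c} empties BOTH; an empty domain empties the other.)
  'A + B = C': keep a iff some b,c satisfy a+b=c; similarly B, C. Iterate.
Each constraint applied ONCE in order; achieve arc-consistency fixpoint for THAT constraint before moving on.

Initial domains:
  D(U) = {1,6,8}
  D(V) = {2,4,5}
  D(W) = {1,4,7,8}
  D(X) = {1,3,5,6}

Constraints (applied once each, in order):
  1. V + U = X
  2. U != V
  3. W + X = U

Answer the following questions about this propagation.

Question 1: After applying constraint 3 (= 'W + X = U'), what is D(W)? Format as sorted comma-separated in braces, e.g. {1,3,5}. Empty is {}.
Constraint 1 (V + U = X) on D(V)={2,4,5} D(U)={1,6,8} D(X)={1,3,5,6}: U {1,6,8}->{1}; X {1,3,5,6}->{3,5,6}
Constraint 2 (U != V) on D(U)={1} D(V)={2,4,5}: no change
Constraint 3 (W + X = U) on D(W)={1,4,7,8} D(X)={3,5,6} D(U)={1}: W {1,4,7,8}->{}; X {3,5,6}->{}; U {1}->{}
So after constraint 3: D(W) = {}

Answer: {}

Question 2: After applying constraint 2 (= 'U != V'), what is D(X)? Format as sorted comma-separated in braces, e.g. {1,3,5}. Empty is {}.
Constraint 1 (V + U = X) on D(V)={2,4,5} D(U)={1,6,8} D(X)={1,3,5,6}: U {1,6,8}->{1}; X {1,3,5,6}->{3,5,6}
Constraint 2 (U != V) on D(U)={1} D(V)={2,4,5}: no change
So after constraint 2: D(X) = {3,5,6}

Answer: {3,5,6}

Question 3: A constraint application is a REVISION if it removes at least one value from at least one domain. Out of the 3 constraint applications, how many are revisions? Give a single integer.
Answer: 2

Derivation:
Constraint 1 (V + U = X) on D(V)={2,4,5} D(U)={1,6,8} D(X)={1,3,5,6}: U {1,6,8}->{1}; X {1,3,5,6}->{3,5,6} => REVISION
Constraint 2 (U != V) on D(U)={1} D(V)={2,4,5}: no change => not a revision
Constraint 3 (W + X = U) on D(W)={1,4,7,8} D(X)={3,5,6} D(U)={1}: W {1,4,7,8}->{}; X {3,5,6}->{}; U {1}->{} => REVISION
Total revisions = 2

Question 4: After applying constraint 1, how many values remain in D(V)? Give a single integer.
Constraint 1 (V + U = X) on D(V)={2,4,5} D(U)={1,6,8} D(X)={1,3,5,6}: U {1,6,8}->{1}; X {1,3,5,6}->{3,5,6}
So after constraint 1: D(V)={2,4,5}, size = 3

Answer: 3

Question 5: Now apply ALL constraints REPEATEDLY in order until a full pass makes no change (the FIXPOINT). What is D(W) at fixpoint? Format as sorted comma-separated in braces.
Answer: {}

Derivation:
pass 0 (initial): D(W)={1,4,7,8}
pass 1: U {1,6,8}->{}; W {1,4,7,8}->{}; X {1,3,5,6}->{}
pass 2: V {2,4,5}->{}
pass 3: no change
Fixpoint after 3 passes: D(W) = {}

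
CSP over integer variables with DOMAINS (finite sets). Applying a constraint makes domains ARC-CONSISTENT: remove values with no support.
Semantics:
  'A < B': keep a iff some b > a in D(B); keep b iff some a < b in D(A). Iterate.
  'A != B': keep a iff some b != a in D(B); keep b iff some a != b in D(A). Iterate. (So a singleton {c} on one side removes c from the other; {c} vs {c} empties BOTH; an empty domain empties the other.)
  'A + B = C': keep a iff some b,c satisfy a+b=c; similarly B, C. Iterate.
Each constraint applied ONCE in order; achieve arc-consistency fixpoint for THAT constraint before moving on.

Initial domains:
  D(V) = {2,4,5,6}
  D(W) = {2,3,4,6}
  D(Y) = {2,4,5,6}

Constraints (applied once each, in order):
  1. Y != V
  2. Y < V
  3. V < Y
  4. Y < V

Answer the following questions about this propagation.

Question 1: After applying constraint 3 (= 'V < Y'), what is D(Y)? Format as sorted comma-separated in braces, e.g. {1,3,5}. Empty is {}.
Constraint 1 (Y != V) on D(Y)={2,4,5,6} D(V)={2,4,5,6}: no change
Constraint 2 (Y < V) on D(Y)={2,4,5,6} D(V)={2,4,5,6}: Y {2,4,5,6}->{2,4,5}; V {2,4,5,6}->{4,5,6}
Constraint 3 (V < Y) on D(V)={4,5,6} D(Y)={2,4,5}: V {4,5,6}->{4}; Y {2,4,5}->{5}
So after constraint 3: D(Y) = {5}

Answer: {5}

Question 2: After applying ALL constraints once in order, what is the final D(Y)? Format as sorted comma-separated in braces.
Constraint 1 (Y != V) on D(Y)={2,4,5,6} D(V)={2,4,5,6}: no change
Constraint 2 (Y < V) on D(Y)={2,4,5,6} D(V)={2,4,5,6}: Y {2,4,5,6}->{2,4,5}; V {2,4,5,6}->{4,5,6}
Constraint 3 (V < Y) on D(V)={4,5,6} D(Y)={2,4,5}: V {4,5,6}->{4}; Y {2,4,5}->{5}
Constraint 4 (Y < V) on D(Y)={5} D(V)={4}: Y {5}->{}; V {4}->{}
So after all 4 constraints: D(Y) = {}

Answer: {}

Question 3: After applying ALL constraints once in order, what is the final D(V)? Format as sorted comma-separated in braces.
Answer: {}

Derivation:
Constraint 1 (Y != V) on D(Y)={2,4,5,6} D(V)={2,4,5,6}: no change
Constraint 2 (Y < V) on D(Y)={2,4,5,6} D(V)={2,4,5,6}: Y {2,4,5,6}->{2,4,5}; V {2,4,5,6}->{4,5,6}
Constraint 3 (V < Y) on D(V)={4,5,6} D(Y)={2,4,5}: V {4,5,6}->{4}; Y {2,4,5}->{5}
Constraint 4 (Y < V) on D(Y)={5} D(V)={4}: Y {5}->{}; V {4}->{}
So after all 4 constraints: D(V) = {}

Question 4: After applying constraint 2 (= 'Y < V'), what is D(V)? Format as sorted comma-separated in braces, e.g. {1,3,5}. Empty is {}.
Answer: {4,5,6}

Derivation:
Constraint 1 (Y != V) on D(Y)={2,4,5,6} D(V)={2,4,5,6}: no change
Constraint 2 (Y < V) on D(Y)={2,4,5,6} D(V)={2,4,5,6}: Y {2,4,5,6}->{2,4,5}; V {2,4,5,6}->{4,5,6}
So after constraint 2: D(V) = {4,5,6}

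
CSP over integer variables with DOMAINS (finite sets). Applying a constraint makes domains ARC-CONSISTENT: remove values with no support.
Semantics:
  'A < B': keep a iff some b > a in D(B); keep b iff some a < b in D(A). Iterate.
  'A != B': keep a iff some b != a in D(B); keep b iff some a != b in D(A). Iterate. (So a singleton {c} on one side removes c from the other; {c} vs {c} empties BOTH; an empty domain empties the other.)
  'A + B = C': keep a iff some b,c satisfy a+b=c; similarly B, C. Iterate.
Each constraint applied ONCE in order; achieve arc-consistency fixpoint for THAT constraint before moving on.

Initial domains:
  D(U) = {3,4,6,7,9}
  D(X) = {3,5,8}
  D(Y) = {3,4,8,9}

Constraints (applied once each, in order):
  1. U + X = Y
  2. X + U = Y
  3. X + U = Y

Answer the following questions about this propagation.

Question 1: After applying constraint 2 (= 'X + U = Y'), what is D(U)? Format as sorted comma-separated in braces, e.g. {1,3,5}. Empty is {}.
Constraint 1 (U + X = Y) on D(U)={3,4,6,7,9} D(X)={3,5,8} D(Y)={3,4,8,9}: U {3,4,6,7,9}->{3,4,6}; X {3,5,8}->{3,5}; Y {3,4,8,9}->{8,9}
Constraint 2 (X + U = Y) on D(X)={3,5} D(U)={3,4,6} D(Y)={8,9}: no change
So after constraint 2: D(U) = {3,4,6}

Answer: {3,4,6}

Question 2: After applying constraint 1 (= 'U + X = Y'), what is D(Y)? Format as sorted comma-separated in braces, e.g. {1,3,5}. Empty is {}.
Constraint 1 (U + X = Y) on D(U)={3,4,6,7,9} D(X)={3,5,8} D(Y)={3,4,8,9}: U {3,4,6,7,9}->{3,4,6}; X {3,5,8}->{3,5}; Y {3,4,8,9}->{8,9}
So after constraint 1: D(Y) = {8,9}

Answer: {8,9}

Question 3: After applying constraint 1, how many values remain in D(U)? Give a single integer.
Constraint 1 (U + X = Y) on D(U)={3,4,6,7,9} D(X)={3,5,8} D(Y)={3,4,8,9}: U {3,4,6,7,9}->{3,4,6}; X {3,5,8}->{3,5}; Y {3,4,8,9}->{8,9}
So after constraint 1: D(U)={3,4,6}, size = 3

Answer: 3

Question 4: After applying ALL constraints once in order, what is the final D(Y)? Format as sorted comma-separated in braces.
Answer: {8,9}

Derivation:
Constraint 1 (U + X = Y) on D(U)={3,4,6,7,9} D(X)={3,5,8} D(Y)={3,4,8,9}: U {3,4,6,7,9}->{3,4,6}; X {3,5,8}->{3,5}; Y {3,4,8,9}->{8,9}
Constraint 2 (X + U = Y) on D(X)={3,5} D(U)={3,4,6} D(Y)={8,9}: no change
Constraint 3 (X + U = Y) on D(X)={3,5} D(U)={3,4,6} D(Y)={8,9}: no change
So after all 3 constraints: D(Y) = {8,9}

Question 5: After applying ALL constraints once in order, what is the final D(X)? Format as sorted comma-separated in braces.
Answer: {3,5}

Derivation:
Constraint 1 (U + X = Y) on D(U)={3,4,6,7,9} D(X)={3,5,8} D(Y)={3,4,8,9}: U {3,4,6,7,9}->{3,4,6}; X {3,5,8}->{3,5}; Y {3,4,8,9}->{8,9}
Constraint 2 (X + U = Y) on D(X)={3,5} D(U)={3,4,6} D(Y)={8,9}: no change
Constraint 3 (X + U = Y) on D(X)={3,5} D(U)={3,4,6} D(Y)={8,9}: no change
So after all 3 constraints: D(X) = {3,5}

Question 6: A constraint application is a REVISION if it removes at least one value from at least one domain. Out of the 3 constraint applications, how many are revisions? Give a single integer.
Constraint 1 (U + X = Y) on D(U)={3,4,6,7,9} D(X)={3,5,8} D(Y)={3,4,8,9}: U {3,4,6,7,9}->{3,4,6}; X {3,5,8}->{3,5}; Y {3,4,8,9}->{8,9} => REVISION
Constraint 2 (X + U = Y) on D(X)={3,5} D(U)={3,4,6} D(Y)={8,9}: no change => not a revision
Constraint 3 (X + U = Y) on D(X)={3,5} D(U)={3,4,6} D(Y)={8,9}: no change => not a revision
Total revisions = 1

Answer: 1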